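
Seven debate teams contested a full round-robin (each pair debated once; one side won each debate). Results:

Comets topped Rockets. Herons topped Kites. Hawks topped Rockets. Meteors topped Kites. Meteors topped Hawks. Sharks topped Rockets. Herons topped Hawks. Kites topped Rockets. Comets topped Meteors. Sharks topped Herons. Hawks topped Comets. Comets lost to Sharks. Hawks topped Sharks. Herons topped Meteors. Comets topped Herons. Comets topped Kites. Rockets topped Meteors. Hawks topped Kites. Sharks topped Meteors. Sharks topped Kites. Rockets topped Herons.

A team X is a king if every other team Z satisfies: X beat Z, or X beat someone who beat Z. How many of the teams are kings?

Rockets cannot reach Sharks, Comets in two steps.
Sharks reaches everyone (king).
Hawks reaches everyone (king).
Meteors cannot reach Herons in two steps.
Kites cannot reach Sharks, Hawks, Comets in two steps.
Comets cannot reach Sharks in two steps.
Herons reaches everyone (king).
Kings: Sharks, Hawks, Herons — 3.

3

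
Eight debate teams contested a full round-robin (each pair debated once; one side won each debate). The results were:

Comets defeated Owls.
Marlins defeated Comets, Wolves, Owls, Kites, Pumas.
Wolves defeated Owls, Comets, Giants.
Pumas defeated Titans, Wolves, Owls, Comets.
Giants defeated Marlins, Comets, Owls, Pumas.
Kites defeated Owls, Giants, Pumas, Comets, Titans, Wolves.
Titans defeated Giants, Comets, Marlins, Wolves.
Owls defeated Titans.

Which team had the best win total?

Kites

Win totals: Comets 1, Kites 6, Wolves 3, Owls 1, Titans 4, Pumas 4, Marlins 5, Giants 4.
Kites leads with 6 wins (next highest: 5).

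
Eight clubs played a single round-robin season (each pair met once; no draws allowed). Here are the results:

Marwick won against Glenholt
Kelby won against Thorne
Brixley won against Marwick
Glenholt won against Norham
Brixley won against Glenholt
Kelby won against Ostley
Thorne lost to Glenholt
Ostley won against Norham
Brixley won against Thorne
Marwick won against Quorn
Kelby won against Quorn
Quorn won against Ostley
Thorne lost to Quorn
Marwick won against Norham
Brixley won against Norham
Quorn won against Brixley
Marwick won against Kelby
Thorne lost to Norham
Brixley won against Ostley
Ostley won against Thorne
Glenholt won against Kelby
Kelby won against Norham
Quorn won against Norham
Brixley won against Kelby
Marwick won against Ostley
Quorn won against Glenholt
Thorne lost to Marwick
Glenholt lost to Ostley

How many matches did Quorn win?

5

Quorn's results: beat Ostley, Glenholt, Norham, Brixley, Thorne; lost to Marwick, Kelby.
That is 5 wins.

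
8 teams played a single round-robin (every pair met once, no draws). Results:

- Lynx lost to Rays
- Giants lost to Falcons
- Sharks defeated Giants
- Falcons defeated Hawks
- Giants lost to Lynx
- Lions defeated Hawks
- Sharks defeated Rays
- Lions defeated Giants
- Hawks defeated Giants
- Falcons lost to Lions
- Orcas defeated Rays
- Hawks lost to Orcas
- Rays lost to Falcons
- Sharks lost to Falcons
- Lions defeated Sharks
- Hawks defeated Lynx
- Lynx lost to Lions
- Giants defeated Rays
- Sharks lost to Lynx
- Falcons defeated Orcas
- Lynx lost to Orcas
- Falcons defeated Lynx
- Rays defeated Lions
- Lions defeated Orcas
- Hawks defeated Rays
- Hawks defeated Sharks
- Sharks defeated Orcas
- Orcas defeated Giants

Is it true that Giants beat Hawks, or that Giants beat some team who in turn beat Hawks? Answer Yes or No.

Giants did not beat Hawks directly.
Giants beat Rays, but each of them lost to Hawks. No two-step path.

No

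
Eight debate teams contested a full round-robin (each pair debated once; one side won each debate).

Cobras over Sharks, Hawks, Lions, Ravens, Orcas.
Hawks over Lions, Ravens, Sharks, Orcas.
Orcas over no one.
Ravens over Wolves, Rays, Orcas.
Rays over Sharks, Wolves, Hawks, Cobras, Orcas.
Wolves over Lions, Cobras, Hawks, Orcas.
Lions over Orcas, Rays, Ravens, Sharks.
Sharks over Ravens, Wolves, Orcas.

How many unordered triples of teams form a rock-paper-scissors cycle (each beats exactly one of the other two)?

12

Win totals: Rays 5, Hawks 4, Cobras 5, Ravens 3, Lions 4, Wolves 4, Orcas 0, Sharks 3.
A team with w wins dominates both others in C(w,2) triples; summing gives 10 + 6 + 10 + 3 + 6 + 6 + 0 + 3 = 44 transitive triples.
Total triples C(8,3) = 56, so cyclic triples = 56 − 44 = 12.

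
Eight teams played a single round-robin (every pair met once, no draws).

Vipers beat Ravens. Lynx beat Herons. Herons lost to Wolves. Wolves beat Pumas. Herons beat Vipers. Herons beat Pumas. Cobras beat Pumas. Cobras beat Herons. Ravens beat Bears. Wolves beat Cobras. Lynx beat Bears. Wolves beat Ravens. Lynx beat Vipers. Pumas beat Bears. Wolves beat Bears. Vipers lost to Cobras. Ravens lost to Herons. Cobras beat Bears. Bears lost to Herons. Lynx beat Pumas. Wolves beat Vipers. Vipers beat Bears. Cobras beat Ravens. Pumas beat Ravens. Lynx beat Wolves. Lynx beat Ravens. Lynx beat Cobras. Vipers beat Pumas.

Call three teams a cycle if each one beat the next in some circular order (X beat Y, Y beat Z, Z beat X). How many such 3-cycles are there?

0

Win totals: Pumas 2, Lynx 7, Vipers 3, Ravens 1, Cobras 5, Wolves 6, Bears 0, Herons 4.
A team with w wins dominates both others in C(w,2) triples; summing gives 1 + 21 + 3 + 0 + 10 + 15 + 0 + 6 = 56 transitive triples.
Total triples C(8,3) = 56, so cyclic triples = 56 − 56 = 0.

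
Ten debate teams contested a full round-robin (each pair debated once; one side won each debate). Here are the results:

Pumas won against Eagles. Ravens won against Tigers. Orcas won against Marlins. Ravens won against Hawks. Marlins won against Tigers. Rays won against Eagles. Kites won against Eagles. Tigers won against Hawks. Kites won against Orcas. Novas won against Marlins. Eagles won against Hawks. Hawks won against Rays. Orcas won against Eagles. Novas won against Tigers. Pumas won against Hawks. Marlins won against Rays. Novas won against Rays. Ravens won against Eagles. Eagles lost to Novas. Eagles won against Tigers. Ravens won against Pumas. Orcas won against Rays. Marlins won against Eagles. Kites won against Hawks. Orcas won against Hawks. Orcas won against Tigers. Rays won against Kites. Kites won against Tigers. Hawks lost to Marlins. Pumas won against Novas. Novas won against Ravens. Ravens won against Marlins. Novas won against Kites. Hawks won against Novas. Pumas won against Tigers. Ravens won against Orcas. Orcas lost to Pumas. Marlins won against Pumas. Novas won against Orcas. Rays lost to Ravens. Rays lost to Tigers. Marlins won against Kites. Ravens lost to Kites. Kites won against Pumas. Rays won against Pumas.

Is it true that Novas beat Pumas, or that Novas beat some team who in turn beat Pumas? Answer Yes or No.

Novas did not beat Pumas directly.
Novas beat Kites, Orcas, Marlins, Rays, Eagles, Ravens, Tigers. Of those, Kites beat Pumas.

Yes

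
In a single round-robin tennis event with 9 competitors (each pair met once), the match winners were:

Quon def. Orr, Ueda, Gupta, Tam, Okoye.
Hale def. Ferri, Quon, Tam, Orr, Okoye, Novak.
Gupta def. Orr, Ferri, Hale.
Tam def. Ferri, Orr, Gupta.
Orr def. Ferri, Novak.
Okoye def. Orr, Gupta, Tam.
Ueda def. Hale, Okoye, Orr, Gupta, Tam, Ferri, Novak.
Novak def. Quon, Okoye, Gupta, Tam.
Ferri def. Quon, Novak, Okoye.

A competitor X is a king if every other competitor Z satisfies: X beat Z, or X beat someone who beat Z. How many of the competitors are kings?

Hale reaches everyone (king).
Ueda reaches everyone (king).
Gupta cannot reach Ueda in two steps.
Novak reaches everyone (king).
Okoye cannot reach Ueda, Quon in two steps.
Orr cannot reach Hale, Ueda in two steps.
Tam cannot reach Ueda in two steps.
Quon reaches everyone (king).
Ferri cannot reach Hale in two steps.
Kings: Hale, Ueda, Novak, Quon — 4.

4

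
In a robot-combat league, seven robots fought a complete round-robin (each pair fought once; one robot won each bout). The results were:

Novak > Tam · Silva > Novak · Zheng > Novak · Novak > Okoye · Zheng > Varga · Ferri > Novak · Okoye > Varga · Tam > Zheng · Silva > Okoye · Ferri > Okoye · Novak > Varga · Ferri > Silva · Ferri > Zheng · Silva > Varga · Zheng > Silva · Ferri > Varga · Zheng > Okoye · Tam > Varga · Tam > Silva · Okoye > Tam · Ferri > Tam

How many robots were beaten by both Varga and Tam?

Varga beat: no one.
Tam beat: Zheng, Silva, Varga.
No one was beaten by both.

0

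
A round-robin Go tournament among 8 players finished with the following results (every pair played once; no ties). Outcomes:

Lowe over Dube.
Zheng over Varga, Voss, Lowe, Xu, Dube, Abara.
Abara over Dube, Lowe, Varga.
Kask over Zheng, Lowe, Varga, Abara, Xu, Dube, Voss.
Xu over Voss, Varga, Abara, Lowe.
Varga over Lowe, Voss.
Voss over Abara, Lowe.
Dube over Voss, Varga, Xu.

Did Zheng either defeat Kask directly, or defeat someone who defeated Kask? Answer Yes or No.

No

Zheng did not beat Kask directly.
Zheng beat Varga, Xu, Abara, Voss, Dube, Lowe, but each of them lost to Kask. No two-step path.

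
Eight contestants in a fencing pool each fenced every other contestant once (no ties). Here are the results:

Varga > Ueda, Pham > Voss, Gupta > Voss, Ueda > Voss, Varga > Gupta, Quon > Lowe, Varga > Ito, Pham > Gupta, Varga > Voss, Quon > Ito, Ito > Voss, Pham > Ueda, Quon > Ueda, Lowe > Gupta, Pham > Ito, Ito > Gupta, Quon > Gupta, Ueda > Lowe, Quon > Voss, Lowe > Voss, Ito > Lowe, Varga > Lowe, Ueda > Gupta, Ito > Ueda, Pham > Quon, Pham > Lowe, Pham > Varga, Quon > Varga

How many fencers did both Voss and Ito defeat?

0

Voss beat: no one.
Ito beat: Ueda, Lowe, Voss, Gupta.
No one was beaten by both.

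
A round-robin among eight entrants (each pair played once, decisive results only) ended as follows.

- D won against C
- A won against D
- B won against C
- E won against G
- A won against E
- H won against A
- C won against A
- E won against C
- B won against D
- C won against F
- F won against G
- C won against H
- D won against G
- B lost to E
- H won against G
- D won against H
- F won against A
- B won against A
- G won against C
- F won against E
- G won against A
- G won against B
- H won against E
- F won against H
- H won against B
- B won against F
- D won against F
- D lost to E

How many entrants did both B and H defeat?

1

B beat: A, C, D, F.
H beat: A, B, E, G.
Both beat: A — 1.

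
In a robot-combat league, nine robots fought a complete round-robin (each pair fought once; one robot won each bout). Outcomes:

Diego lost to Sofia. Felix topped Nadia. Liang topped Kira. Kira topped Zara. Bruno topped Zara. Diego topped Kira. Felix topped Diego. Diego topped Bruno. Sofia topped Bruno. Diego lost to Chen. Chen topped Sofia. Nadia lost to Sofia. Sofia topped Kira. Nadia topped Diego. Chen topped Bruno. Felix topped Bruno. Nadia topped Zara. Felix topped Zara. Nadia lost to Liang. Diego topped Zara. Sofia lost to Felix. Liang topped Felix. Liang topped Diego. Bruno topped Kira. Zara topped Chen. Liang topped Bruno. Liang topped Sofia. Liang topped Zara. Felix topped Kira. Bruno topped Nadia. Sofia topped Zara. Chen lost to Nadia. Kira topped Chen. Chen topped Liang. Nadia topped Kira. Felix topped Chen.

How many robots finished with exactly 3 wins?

2

Win totals: Felix 7, Zara 1, Nadia 4, Diego 3, Chen 4, Liang 7, Bruno 3, Sofia 5, Kira 2.
Exactly 3: Diego, Bruno — 2 robots.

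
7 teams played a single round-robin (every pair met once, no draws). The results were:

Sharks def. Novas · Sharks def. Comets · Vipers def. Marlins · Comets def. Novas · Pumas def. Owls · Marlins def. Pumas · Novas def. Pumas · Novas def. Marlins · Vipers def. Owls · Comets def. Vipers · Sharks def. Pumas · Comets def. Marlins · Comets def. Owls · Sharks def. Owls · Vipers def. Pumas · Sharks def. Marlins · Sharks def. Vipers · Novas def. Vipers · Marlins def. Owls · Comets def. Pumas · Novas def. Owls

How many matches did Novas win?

4

Novas' results: beat Pumas, Marlins, Vipers, Owls; lost to Sharks, Comets.
That is 4 wins.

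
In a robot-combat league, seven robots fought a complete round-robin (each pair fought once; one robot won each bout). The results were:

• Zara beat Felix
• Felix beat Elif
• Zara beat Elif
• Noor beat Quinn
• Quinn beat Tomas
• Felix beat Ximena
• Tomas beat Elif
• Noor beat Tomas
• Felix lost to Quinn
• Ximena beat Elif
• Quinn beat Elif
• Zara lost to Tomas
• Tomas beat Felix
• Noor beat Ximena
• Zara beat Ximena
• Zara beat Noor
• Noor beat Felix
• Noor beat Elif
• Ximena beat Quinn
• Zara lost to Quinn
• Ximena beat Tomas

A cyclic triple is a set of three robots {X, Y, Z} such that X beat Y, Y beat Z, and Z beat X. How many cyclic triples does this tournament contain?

Win totals: Tomas 3, Felix 2, Elif 0, Quinn 4, Zara 4, Ximena 3, Noor 5.
A robot with w wins dominates both others in C(w,2) triples; summing gives 3 + 1 + 0 + 6 + 6 + 3 + 10 = 29 transitive triples.
Total triples C(7,3) = 35, so cyclic triples = 35 − 29 = 6.

6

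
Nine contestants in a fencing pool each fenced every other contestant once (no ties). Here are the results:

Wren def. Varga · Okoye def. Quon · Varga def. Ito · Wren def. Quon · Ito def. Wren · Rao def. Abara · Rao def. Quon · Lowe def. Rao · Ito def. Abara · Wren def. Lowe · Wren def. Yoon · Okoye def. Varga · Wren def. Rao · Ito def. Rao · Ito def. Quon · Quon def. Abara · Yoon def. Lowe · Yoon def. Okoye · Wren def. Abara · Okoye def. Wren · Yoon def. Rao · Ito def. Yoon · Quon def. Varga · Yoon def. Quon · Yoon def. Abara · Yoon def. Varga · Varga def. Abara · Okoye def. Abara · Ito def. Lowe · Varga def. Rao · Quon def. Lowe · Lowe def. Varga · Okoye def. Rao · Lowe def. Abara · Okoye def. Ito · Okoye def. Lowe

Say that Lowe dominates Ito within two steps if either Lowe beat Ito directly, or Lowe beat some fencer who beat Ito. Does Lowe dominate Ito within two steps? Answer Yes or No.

Yes

Lowe did not beat Ito directly.
Lowe beat Rao, Varga, Abara. Of those, Varga beat Ito.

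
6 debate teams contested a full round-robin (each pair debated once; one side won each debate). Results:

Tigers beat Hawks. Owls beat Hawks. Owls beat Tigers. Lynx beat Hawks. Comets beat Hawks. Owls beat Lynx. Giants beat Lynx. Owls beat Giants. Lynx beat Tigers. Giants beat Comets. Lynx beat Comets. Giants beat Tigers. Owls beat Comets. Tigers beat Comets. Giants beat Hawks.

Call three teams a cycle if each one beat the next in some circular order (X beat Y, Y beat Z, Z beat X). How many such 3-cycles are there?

0

Win totals: Owls 5, Giants 4, Lynx 3, Hawks 0, Tigers 2, Comets 1.
A team with w wins dominates both others in C(w,2) triples; summing gives 10 + 6 + 3 + 0 + 1 + 0 = 20 transitive triples.
Total triples C(6,3) = 20, so cyclic triples = 20 − 20 = 0.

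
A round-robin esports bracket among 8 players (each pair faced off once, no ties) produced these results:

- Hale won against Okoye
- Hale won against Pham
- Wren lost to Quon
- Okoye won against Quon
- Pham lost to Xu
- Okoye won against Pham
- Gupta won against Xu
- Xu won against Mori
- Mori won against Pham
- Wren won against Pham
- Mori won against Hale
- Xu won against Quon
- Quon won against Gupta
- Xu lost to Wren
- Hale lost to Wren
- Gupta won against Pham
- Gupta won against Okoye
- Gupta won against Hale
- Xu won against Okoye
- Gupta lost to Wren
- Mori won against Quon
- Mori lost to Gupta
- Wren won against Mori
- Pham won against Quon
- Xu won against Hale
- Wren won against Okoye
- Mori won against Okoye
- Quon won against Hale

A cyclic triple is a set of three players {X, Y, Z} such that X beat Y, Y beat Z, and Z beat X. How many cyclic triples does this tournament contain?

10

Win totals: Xu 5, Pham 1, Wren 6, Gupta 5, Okoye 2, Hale 2, Mori 4, Quon 3.
A player with w wins dominates both others in C(w,2) triples; summing gives 10 + 0 + 15 + 10 + 1 + 1 + 6 + 3 = 46 transitive triples.
Total triples C(8,3) = 56, so cyclic triples = 56 − 46 = 10.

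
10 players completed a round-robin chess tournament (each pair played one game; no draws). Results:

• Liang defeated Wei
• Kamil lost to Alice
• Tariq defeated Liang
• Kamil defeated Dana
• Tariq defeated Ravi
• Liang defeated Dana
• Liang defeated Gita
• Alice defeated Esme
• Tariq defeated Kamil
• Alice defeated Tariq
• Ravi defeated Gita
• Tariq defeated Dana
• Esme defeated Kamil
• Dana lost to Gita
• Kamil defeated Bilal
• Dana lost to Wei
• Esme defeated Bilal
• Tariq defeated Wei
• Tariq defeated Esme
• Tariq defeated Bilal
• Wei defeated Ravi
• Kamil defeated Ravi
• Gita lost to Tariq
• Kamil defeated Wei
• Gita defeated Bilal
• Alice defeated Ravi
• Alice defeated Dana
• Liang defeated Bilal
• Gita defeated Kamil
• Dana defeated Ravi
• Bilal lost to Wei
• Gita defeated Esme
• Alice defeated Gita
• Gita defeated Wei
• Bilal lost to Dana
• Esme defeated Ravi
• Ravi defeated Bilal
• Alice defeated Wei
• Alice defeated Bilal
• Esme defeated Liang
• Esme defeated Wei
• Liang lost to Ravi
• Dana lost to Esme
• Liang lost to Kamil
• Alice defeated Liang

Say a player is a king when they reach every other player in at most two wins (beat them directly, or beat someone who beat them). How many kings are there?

Alice reaches everyone (king).
Dana cannot reach Alice, Tariq, Esme, Kamil, Wei in two steps.
Tariq cannot reach Alice in two steps.
Ravi cannot reach Alice, Tariq in two steps.
Liang cannot reach Alice, Tariq in two steps.
Esme cannot reach Alice, Tariq in two steps.
Gita cannot reach Alice, Tariq in two steps.
Bilal cannot reach Alice, Dana, Tariq, Ravi, Liang, Esme, Gita, Kamil, Wei in two steps.
Kamil cannot reach Alice, Tariq, Esme in two steps.
Wei cannot reach Alice, Tariq, Esme, Kamil in two steps.
Kings: Alice — 1.

1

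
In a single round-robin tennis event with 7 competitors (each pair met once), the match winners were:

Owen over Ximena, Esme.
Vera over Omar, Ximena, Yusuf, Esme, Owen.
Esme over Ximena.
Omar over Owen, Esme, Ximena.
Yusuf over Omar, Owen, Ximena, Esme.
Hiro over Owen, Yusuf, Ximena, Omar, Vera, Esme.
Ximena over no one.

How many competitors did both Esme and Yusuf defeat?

Esme beat: Ximena.
Yusuf beat: Esme, Owen, Ximena, Omar.
Both beat: Ximena — 1.

1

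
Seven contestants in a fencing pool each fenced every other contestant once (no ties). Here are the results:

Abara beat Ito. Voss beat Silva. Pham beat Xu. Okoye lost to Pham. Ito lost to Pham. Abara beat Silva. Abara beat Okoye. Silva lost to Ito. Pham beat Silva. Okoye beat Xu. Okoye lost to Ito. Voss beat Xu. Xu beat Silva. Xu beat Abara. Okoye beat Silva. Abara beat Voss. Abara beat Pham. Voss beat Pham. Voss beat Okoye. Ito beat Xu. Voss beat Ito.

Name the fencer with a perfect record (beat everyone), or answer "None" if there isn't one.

None

Highest win total is Voss with 5 (out of 6 possible).
Voss lost to Abara, so no fencer went undefeated.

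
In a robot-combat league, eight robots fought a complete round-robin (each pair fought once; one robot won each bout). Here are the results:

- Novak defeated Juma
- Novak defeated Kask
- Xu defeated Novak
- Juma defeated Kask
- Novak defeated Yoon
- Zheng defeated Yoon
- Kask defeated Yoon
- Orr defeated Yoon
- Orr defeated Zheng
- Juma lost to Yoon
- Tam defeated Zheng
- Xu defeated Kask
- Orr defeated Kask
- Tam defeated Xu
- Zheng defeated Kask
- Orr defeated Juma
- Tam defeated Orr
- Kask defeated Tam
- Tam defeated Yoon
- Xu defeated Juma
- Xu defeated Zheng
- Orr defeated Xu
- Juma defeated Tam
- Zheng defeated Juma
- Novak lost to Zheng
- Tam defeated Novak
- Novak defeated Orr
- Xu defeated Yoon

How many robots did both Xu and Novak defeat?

3

Xu beat: Zheng, Kask, Juma, Novak, Yoon.
Novak beat: Kask, Orr, Juma, Yoon.
Both beat: Kask, Juma, Yoon — 3.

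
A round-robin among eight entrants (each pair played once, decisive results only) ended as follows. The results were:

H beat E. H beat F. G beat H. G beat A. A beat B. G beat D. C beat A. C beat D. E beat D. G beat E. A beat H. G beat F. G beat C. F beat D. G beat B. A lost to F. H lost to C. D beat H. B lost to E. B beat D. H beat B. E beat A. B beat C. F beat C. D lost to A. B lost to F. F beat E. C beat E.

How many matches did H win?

H's results: beat B, E, F; lost to A, C, D, G.
That is 3 wins.

3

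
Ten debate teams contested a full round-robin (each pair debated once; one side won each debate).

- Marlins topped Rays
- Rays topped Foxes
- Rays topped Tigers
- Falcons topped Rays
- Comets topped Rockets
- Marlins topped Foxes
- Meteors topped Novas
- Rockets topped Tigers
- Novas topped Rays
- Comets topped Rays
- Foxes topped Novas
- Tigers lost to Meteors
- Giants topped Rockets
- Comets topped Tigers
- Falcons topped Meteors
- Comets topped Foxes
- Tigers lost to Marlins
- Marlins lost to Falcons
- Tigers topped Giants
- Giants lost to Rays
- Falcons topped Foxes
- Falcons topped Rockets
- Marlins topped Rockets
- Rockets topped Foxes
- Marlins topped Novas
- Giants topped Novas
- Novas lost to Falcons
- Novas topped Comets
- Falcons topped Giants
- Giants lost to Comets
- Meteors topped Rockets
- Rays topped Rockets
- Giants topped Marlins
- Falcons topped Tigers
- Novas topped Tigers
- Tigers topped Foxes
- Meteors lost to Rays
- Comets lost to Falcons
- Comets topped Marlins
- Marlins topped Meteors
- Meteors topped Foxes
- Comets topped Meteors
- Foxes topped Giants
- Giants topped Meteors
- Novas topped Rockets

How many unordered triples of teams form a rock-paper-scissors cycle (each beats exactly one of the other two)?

17

Win totals: Comets 7, Foxes 2, Tigers 2, Novas 4, Meteors 4, Falcons 9, Marlins 6, Rockets 2, Giants 4, Rays 5.
A team with w wins dominates both others in C(w,2) triples; summing gives 21 + 1 + 1 + 6 + 6 + 36 + 15 + 1 + 6 + 10 = 103 transitive triples.
Total triples C(10,3) = 120, so cyclic triples = 120 − 103 = 17.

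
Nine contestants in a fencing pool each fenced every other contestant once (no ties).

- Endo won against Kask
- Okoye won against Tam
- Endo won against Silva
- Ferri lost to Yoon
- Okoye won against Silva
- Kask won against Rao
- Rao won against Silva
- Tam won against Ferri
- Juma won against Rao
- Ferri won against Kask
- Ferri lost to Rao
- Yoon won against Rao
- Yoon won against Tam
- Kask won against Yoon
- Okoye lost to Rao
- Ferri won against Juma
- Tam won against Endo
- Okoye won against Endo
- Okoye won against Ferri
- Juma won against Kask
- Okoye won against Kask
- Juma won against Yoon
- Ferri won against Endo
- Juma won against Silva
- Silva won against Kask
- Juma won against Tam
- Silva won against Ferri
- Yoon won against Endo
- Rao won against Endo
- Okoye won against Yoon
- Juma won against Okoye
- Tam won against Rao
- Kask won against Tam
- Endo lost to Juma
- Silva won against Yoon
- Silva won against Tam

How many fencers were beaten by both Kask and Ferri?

0

Kask beat: Tam, Rao, Yoon.
Ferri beat: Kask, Endo, Juma.
No one was beaten by both.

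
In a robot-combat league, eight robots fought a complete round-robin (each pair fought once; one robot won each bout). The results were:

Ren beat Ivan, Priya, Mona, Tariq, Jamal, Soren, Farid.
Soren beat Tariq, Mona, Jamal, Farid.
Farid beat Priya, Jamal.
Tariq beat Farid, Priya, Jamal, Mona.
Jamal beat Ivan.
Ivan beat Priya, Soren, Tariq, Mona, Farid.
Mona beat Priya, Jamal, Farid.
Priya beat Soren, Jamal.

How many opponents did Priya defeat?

Priya's results: beat Jamal, Soren; lost to Ivan, Farid, Ren, Mona, Tariq.
That is 2 wins.

2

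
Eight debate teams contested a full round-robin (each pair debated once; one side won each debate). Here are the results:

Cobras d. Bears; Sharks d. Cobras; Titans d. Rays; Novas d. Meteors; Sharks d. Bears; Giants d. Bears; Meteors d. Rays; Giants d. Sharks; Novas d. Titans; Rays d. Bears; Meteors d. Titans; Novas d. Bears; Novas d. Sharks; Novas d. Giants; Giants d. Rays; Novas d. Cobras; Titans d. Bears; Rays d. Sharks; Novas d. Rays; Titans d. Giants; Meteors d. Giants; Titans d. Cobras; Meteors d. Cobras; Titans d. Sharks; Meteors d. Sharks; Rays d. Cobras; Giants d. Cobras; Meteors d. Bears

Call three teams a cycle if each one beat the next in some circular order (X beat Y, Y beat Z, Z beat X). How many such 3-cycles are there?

0

Win totals: Cobras 1, Rays 3, Sharks 2, Meteors 6, Bears 0, Titans 5, Novas 7, Giants 4.
A team with w wins dominates both others in C(w,2) triples; summing gives 0 + 3 + 1 + 15 + 0 + 10 + 21 + 6 = 56 transitive triples.
Total triples C(8,3) = 56, so cyclic triples = 56 − 56 = 0.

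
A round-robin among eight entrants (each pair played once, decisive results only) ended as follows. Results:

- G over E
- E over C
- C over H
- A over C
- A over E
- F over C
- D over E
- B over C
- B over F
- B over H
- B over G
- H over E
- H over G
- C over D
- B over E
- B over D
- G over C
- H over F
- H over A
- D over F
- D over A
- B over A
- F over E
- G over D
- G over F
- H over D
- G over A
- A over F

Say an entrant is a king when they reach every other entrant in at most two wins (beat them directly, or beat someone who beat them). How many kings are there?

1

A cannot reach B, G in two steps.
B reaches everyone (king).
C cannot reach B in two steps.
D cannot reach B, G, H in two steps.
E cannot reach A, B, F, G in two steps.
F cannot reach A, B, G in two steps.
G cannot reach B in two steps.
H cannot reach B in two steps.
Kings: B — 1.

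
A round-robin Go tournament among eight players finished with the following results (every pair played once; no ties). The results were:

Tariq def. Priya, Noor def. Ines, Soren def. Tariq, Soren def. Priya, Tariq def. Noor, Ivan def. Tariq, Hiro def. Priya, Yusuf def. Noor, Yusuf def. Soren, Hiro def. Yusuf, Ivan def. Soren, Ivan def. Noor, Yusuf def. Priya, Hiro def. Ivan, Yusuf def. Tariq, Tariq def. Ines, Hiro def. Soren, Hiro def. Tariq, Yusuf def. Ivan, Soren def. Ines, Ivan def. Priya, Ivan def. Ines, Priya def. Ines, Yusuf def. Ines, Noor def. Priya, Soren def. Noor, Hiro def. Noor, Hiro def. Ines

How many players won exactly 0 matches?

Win totals: Ivan 5, Soren 4, Noor 2, Yusuf 6, Priya 1, Hiro 7, Ines 0, Tariq 3.
Exactly 0: Ines — 1 player.

1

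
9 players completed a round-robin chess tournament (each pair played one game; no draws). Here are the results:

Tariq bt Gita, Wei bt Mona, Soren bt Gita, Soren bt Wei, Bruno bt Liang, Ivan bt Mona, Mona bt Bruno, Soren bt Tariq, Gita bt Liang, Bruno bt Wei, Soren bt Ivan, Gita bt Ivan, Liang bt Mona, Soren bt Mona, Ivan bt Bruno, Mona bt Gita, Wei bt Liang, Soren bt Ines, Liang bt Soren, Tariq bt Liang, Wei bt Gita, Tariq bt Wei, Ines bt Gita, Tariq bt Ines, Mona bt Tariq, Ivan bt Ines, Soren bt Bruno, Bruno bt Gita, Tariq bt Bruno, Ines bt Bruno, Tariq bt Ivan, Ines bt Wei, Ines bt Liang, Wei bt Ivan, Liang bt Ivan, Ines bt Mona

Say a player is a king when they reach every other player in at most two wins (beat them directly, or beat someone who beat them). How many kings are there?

5

Tariq reaches everyone (king).
Soren reaches everyone (king).
Bruno cannot reach Tariq, Ines in two steps.
Mona cannot reach Soren in two steps.
Ines reaches everyone (king).
Wei reaches everyone (king).
Liang reaches everyone (king).
Ivan cannot reach Soren in two steps.
Gita cannot reach Tariq, Wei in two steps.
Kings: Tariq, Soren, Ines, Wei, Liang — 5.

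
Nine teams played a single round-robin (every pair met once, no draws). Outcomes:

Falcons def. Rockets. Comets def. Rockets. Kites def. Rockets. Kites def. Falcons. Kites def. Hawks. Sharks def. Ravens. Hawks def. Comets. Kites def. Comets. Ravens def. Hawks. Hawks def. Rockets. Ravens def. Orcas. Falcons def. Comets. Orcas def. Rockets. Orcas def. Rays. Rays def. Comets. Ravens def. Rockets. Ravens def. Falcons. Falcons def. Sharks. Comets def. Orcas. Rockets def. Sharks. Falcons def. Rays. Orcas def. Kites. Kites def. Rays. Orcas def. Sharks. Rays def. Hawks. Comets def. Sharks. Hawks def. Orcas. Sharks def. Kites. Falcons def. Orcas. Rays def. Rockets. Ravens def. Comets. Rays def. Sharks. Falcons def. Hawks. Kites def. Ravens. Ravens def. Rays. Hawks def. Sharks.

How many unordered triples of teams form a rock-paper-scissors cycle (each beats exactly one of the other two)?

17

Win totals: Sharks 2, Ravens 6, Falcons 6, Kites 6, Rays 4, Hawks 4, Orcas 4, Comets 3, Rockets 1.
A team with w wins dominates both others in C(w,2) triples; summing gives 1 + 15 + 15 + 15 + 6 + 6 + 6 + 3 + 0 = 67 transitive triples.
Total triples C(9,3) = 84, so cyclic triples = 84 − 67 = 17.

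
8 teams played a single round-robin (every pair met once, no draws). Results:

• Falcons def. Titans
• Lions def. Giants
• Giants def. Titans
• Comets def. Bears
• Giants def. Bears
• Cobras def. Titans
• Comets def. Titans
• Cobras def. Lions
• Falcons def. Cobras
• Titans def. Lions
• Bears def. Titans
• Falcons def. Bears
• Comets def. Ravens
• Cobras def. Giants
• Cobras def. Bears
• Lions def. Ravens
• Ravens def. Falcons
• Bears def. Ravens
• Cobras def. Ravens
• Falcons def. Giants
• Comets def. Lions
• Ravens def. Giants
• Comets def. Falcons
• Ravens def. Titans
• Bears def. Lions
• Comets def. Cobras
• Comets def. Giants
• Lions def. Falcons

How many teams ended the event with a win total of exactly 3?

3

Win totals: Giants 2, Ravens 3, Cobras 5, Bears 3, Falcons 4, Titans 1, Lions 3, Comets 7.
Exactly 3: Ravens, Bears, Lions — 3 teams.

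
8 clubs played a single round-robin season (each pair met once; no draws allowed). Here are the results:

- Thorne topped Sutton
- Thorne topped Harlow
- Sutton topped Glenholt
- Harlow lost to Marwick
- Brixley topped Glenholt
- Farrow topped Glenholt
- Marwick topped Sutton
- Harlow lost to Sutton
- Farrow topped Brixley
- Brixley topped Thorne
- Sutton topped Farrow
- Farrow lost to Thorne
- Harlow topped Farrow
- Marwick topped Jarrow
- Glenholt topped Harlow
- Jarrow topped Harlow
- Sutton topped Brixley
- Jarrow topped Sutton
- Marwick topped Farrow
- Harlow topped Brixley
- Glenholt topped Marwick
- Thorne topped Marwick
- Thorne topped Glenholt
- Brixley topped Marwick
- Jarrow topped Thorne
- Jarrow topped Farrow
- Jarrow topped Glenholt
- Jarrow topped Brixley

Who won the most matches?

Jarrow

Win totals: Sutton 4, Jarrow 6, Brixley 3, Harlow 2, Glenholt 2, Farrow 2, Thorne 5, Marwick 4.
Jarrow leads with 6 wins (next highest: 5).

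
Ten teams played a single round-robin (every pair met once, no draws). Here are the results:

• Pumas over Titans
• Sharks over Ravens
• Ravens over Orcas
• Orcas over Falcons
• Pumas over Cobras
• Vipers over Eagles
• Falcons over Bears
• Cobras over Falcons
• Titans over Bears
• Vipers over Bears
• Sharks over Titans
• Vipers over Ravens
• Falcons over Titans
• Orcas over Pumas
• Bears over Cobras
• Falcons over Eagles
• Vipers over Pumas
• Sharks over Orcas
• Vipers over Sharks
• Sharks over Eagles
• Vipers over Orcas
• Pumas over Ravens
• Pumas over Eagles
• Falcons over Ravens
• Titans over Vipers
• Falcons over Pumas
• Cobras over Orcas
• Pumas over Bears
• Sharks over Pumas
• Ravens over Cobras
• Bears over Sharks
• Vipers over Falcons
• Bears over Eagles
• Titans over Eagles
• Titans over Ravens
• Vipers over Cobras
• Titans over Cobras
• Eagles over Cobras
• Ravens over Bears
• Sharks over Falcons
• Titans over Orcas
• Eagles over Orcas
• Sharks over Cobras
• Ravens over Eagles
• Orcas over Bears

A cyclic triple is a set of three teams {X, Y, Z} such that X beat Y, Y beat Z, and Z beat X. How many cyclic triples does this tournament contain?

Win totals: Bears 3, Sharks 7, Ravens 4, Orcas 3, Cobras 2, Titans 6, Falcons 5, Eagles 2, Vipers 8, Pumas 5.
A team with w wins dominates both others in C(w,2) triples; summing gives 3 + 21 + 6 + 3 + 1 + 15 + 10 + 1 + 28 + 10 = 98 transitive triples.
Total triples C(10,3) = 120, so cyclic triples = 120 − 98 = 22.

22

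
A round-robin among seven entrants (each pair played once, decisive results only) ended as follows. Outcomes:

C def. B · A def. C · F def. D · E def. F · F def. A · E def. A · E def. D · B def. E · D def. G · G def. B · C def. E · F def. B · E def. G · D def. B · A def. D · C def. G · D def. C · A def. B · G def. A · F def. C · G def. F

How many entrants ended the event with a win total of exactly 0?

0

Win totals: A 3, B 1, C 3, D 3, E 4, F 4, G 3.
No entrant has exactly 0 wins.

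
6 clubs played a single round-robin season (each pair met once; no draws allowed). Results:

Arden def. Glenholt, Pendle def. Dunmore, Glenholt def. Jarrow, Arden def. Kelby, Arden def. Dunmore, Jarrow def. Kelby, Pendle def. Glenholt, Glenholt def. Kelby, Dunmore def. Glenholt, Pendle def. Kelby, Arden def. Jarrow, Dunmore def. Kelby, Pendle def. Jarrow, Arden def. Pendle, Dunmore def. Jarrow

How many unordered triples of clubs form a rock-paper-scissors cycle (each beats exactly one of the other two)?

0

Win totals: Jarrow 1, Pendle 4, Dunmore 3, Arden 5, Kelby 0, Glenholt 2.
A club with w wins dominates both others in C(w,2) triples; summing gives 0 + 6 + 3 + 10 + 0 + 1 = 20 transitive triples.
Total triples C(6,3) = 20, so cyclic triples = 20 − 20 = 0.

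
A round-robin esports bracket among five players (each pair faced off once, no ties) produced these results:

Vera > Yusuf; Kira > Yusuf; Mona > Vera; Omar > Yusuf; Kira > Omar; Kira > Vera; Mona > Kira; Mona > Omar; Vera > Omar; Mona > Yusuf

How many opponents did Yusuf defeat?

0

Yusuf's results: beat no one; lost to Mona, Vera, Kira, Omar.
That is 0 wins.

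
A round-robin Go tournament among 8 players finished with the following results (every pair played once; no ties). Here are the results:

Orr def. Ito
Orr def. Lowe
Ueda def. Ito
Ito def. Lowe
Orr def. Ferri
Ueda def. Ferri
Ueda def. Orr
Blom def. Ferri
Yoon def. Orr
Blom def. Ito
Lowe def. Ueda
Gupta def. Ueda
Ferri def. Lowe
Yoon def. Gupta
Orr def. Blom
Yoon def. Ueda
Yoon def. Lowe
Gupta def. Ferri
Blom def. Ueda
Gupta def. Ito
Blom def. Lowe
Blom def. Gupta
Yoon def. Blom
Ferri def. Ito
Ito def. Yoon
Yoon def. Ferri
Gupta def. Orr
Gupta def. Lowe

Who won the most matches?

Yoon

Win totals: Yoon 6, Blom 5, Ito 2, Gupta 5, Ueda 3, Orr 4, Ferri 2, Lowe 1.
Yoon leads with 6 wins (next highest: 5).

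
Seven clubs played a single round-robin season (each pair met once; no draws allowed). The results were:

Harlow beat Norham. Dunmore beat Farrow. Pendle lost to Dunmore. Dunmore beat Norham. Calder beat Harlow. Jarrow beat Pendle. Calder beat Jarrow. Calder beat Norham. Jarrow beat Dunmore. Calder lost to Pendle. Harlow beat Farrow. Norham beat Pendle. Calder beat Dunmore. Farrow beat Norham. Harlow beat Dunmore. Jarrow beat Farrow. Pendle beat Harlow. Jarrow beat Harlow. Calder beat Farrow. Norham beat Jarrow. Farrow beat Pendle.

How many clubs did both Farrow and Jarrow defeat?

1

Farrow beat: Pendle, Norham.
Jarrow beat: Pendle, Farrow, Dunmore, Harlow.
Both beat: Pendle — 1.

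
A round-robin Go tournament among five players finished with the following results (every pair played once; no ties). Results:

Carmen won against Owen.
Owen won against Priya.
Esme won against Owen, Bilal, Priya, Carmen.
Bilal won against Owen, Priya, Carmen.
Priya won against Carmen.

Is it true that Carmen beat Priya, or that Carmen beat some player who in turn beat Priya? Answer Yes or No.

Yes

Carmen did not beat Priya directly.
Carmen beat Owen. Of those, Owen beat Priya.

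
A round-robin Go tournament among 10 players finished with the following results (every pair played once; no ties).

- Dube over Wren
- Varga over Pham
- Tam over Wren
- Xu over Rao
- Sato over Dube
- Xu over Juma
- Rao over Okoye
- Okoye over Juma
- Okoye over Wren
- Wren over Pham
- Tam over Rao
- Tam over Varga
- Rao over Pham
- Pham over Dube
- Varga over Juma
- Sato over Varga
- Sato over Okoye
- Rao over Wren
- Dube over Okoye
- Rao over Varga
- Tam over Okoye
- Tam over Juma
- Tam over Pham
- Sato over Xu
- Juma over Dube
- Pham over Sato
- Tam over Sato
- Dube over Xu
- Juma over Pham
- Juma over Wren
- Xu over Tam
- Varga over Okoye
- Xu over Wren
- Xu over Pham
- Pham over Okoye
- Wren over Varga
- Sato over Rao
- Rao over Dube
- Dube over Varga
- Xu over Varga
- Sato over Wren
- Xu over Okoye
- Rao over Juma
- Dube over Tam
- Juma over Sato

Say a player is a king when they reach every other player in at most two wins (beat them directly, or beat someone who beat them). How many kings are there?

Rao reaches everyone (king).
Xu reaches everyone (king).
Tam reaches everyone (king).
Wren cannot reach Rao, Xu, Tam in two steps.
Juma reaches everyone (king).
Pham reaches everyone (king).
Sato reaches everyone (king).
Varga cannot reach Rao, Xu, Tam in two steps.
Okoye cannot reach Rao, Xu, Tam in two steps.
Dube reaches everyone (king).
Kings: Rao, Xu, Tam, Juma, Pham, Sato, Dube — 7.

7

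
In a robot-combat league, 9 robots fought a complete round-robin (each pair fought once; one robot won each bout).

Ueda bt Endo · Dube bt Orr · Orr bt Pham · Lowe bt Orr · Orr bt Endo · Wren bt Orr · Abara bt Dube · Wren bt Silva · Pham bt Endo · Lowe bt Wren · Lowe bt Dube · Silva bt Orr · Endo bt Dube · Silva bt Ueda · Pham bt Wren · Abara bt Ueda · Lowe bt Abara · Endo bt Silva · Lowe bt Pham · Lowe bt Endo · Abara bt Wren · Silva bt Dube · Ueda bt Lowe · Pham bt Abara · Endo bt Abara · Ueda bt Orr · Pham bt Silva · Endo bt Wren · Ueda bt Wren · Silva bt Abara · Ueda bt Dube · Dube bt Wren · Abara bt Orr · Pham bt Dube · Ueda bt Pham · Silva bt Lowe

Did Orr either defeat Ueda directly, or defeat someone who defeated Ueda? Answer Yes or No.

No

Orr did not beat Ueda directly.
Orr beat Endo, Pham, but each of them lost to Ueda. No two-step path.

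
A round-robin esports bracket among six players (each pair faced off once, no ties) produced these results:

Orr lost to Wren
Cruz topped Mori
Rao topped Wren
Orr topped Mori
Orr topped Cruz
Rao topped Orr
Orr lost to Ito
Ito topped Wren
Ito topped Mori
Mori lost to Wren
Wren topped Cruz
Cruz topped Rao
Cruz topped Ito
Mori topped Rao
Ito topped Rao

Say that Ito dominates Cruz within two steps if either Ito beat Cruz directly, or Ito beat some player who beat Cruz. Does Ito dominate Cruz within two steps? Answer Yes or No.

Yes

Ito did not beat Cruz directly.
Ito beat Rao, Wren, Orr, Mori. Of those, Wren beat Cruz.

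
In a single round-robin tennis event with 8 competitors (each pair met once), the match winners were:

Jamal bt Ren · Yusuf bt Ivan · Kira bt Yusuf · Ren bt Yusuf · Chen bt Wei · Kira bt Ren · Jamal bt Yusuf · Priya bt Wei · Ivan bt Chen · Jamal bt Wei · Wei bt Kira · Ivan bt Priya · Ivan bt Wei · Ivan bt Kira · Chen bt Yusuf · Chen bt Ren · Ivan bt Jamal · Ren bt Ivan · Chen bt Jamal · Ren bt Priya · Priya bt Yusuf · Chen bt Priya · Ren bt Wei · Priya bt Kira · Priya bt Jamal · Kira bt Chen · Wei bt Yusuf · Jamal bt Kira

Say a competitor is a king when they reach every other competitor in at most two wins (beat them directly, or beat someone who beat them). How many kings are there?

6

Jamal reaches everyone (king).
Ren reaches everyone (king).
Kira reaches everyone (king).
Priya reaches everyone (king).
Chen reaches everyone (king).
Wei cannot reach Jamal, Priya in two steps.
Ivan reaches everyone (king).
Yusuf cannot reach Ren in two steps.
Kings: Jamal, Ren, Kira, Priya, Chen, Ivan — 6.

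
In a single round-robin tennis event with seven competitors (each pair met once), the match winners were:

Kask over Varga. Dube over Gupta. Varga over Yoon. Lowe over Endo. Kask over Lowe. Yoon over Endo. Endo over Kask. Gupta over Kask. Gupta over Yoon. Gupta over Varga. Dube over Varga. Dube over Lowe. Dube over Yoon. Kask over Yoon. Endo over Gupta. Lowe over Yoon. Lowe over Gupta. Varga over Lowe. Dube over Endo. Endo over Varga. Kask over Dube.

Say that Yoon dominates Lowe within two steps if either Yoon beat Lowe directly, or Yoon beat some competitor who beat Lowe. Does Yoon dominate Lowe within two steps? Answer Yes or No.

No

Yoon did not beat Lowe directly.
Yoon beat Endo, but each of them lost to Lowe. No two-step path.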